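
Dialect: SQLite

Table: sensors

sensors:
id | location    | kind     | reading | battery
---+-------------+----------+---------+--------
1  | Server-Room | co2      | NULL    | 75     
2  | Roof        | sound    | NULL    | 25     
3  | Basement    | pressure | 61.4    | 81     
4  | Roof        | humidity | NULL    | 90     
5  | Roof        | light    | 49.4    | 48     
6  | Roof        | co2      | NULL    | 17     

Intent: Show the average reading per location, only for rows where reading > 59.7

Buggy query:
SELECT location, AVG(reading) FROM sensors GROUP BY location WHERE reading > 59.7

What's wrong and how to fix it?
Bug: WHERE cannot follow GROUP BY

Fix: Place WHERE between FROM and GROUP BY

Corrected query:
SELECT location, AVG(reading) FROM sensors WHERE reading > 59.7 GROUP BY location

Result:
location | AVG(reading)
---------+-------------
Basement | 61.4        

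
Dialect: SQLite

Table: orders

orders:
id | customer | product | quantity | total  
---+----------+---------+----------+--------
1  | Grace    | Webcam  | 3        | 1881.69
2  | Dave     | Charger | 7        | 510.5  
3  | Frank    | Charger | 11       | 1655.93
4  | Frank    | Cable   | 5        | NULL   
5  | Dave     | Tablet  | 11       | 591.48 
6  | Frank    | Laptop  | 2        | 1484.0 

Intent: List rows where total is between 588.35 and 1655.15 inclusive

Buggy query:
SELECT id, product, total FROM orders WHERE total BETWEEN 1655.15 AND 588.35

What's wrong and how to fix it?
Bug: BETWEEN expects the lower bound first; with 1655.15 AND 588.35 the range is empty

Fix: Write BETWEEN 588.35 AND 1655.15

Corrected query:
SELECT id, product, total FROM orders WHERE total BETWEEN 588.35 AND 1655.15

Result:
id | product | total 
---+---------+-------
5  | Tablet  | 591.48
6  | Laptop  | 1484  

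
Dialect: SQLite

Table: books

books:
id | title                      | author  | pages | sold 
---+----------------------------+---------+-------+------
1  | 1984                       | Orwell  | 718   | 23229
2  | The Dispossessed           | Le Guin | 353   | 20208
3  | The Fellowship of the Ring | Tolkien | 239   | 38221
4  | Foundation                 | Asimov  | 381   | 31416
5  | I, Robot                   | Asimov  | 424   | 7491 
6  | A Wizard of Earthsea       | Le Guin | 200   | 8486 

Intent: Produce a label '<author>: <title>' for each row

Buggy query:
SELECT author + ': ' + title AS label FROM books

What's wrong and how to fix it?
Bug: SQLite uses || for string concatenation; + coerces text to numbers (yielding 0)

Fix: Use the || operator for string concatenation

Corrected query:
SELECT author || ': ' || title AS label FROM books

Result:
label                              
-----------------------------------
Orwell: 1984                       
Le Guin: The Dispossessed          
Tolkien: The Fellowship of the Ring
Asimov: Foundation                 
Asimov: I, Robot                   
Le Guin: A Wizard of Earthsea      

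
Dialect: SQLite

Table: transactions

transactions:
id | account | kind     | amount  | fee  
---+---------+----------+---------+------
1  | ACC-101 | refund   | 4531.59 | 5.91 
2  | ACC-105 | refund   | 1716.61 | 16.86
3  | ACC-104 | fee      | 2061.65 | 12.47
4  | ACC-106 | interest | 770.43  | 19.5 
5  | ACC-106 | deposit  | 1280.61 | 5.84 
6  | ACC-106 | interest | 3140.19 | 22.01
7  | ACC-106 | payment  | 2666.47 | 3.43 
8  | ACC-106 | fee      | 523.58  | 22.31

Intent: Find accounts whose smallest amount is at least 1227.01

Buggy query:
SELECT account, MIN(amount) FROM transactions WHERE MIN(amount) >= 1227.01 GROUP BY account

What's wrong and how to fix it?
Bug: Aggregates like MIN are computed per group after WHERE runs

Fix: Use HAVING for the per-group MIN condition

Corrected query:
SELECT account, MIN(amount) FROM transactions GROUP BY account HAVING MIN(amount) >= 1227.01

Result:
account | MIN(amount)
--------+------------
ACC-101 | 4531.59    
ACC-104 | 2061.65    
ACC-105 | 1716.61    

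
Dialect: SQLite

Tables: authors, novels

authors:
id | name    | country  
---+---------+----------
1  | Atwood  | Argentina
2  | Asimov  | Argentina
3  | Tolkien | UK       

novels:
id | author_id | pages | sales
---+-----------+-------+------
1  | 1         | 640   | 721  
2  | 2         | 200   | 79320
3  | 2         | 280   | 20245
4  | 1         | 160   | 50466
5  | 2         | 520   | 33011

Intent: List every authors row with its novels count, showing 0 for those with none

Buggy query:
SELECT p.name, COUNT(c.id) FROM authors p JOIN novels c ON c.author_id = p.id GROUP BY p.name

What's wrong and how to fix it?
Bug: INNER JOIN drops authors rows that have no matching novels rows

Fix: Use LEFT JOIN so parents without children still appear (COUNT(c.id) gives 0)

Corrected query:
SELECT p.name, COUNT(c.id) FROM authors p LEFT JOIN novels c ON c.author_id = p.id GROUP BY p.name

Result:
name    | COUNT(c.id)
--------+------------
Asimov  | 3          
Atwood  | 2          
Tolkien | 0          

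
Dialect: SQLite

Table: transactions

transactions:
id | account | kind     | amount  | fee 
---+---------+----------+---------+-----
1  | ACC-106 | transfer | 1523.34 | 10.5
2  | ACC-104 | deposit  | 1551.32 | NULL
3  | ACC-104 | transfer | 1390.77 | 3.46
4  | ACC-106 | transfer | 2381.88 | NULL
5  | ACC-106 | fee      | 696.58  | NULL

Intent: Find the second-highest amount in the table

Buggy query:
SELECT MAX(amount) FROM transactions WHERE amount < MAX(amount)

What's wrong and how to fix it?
Bug: The inner MAX is an aggregate inside WHERE, which is not allowed

Fix: Compute the overall MAX in a subquery, then take MAX of rows below it

Corrected query:
SELECT MAX(amount) FROM transactions WHERE amount < (SELECT MAX(amount) FROM transactions)

Result:
MAX(amount)
-----------
1551.32    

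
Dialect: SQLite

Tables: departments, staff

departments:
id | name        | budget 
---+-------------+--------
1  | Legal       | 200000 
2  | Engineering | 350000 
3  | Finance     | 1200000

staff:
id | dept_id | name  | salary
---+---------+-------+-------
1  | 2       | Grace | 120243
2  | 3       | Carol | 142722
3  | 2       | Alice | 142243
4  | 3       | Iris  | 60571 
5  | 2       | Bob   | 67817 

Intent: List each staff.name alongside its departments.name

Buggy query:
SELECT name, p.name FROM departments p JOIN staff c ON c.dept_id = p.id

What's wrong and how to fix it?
Bug: Both tables have a 'name' column; the unqualified reference is ambiguous

Fix: Qualify the column with its table alias (c.name)

Corrected query:
SELECT c.name, p.name FROM departments p JOIN staff c ON c.dept_id = p.id

Result:
name  | name       
------+------------
Grace | Engineering
Carol | Finance    
Alice | Engineering
Iris  | Finance    
Bob   | Engineering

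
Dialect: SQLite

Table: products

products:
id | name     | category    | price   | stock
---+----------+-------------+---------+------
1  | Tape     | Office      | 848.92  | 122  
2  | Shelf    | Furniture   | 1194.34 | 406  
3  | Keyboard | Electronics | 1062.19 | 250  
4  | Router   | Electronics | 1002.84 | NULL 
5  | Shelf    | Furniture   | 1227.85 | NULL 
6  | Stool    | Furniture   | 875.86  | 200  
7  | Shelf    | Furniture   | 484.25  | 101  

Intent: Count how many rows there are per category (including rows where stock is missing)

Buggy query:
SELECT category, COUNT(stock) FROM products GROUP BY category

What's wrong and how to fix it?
Bug: COUNT(column) counts non-NULL values only; rows with NULL stock aren't counted

Fix: Use COUNT(*) to count all rows regardless of NULL

Corrected query:
SELECT category, COUNT(*) FROM products GROUP BY category

Result:
category    | COUNT(*)
------------+---------
Electronics | 2       
Furniture   | 4       
Office      | 1       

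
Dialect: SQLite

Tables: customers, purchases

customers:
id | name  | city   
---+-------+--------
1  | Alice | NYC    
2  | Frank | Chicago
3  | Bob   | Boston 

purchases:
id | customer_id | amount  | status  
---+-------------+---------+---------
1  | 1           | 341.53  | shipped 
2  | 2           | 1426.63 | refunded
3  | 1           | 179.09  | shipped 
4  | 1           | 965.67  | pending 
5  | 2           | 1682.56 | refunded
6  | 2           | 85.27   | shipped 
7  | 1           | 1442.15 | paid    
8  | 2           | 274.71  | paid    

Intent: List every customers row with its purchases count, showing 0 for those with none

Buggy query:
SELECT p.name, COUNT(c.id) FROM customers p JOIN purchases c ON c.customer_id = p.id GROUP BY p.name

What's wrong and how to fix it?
Bug: INNER JOIN drops customers rows that have no matching purchases rows

Fix: Use LEFT JOIN so parents without children still appear (COUNT(c.id) gives 0)

Corrected query:
SELECT p.name, COUNT(c.id) FROM customers p LEFT JOIN purchases c ON c.customer_id = p.id GROUP BY p.name

Result:
name  | COUNT(c.id)
------+------------
Alice | 4          
Bob   | 0          
Frank | 4          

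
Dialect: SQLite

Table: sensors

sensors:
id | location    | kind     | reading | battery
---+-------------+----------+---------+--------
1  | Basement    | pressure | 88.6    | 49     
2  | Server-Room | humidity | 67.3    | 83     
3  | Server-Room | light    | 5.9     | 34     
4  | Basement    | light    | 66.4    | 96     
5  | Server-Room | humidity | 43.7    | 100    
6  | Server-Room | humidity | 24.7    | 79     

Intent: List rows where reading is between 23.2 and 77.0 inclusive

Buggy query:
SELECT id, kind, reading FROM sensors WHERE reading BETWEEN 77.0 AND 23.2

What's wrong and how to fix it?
Bug: BETWEEN expects the lower bound first; with 77.0 AND 23.2 the range is empty

Fix: Swap the bounds so the smaller value comes first

Corrected query:
SELECT id, kind, reading FROM sensors WHERE reading BETWEEN 23.2 AND 77.0

Result:
id | kind     | reading
---+----------+--------
2  | humidity | 67.3   
4  | light    | 66.4   
5  | humidity | 43.7   
6  | humidity | 24.7   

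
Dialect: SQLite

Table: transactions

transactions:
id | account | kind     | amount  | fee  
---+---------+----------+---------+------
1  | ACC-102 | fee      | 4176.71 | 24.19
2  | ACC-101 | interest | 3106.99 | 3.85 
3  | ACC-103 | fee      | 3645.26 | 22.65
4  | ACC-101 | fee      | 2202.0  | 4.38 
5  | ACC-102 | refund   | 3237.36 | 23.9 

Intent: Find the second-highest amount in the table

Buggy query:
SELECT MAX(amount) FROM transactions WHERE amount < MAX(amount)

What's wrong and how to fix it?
Bug: MAX(amount) on the right of the comparison is an aggregate-in-WHERE error

Fix: Put the inner MAX in a scalar subquery

Corrected query:
SELECT MAX(amount) FROM transactions WHERE amount < (SELECT MAX(amount) FROM transactions)

Result:
MAX(amount)
-----------
3645.26    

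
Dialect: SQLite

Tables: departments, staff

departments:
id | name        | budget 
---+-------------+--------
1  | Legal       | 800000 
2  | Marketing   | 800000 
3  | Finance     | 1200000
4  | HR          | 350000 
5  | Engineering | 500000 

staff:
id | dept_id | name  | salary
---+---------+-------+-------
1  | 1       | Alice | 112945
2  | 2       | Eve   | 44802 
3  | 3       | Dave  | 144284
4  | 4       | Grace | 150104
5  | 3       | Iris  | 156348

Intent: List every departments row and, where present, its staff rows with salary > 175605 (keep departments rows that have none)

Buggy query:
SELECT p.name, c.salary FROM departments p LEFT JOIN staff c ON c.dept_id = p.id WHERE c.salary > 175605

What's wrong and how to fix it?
Bug: Filtering c.salary in WHERE discards the NULL rows produced by LEFT JOIN, turning it into an inner join

Fix: Move the right-table condition into the ON clause so unmatched parents are kept

Corrected query:
SELECT p.name, c.salary FROM departments p LEFT JOIN staff c ON c.dept_id = p.id AND c.salary > 175605

Result:
name        | salary
------------+-------
Legal       | NULL  
Marketing   | NULL  
Finance     | NULL  
HR          | NULL  
Engineering | NULL  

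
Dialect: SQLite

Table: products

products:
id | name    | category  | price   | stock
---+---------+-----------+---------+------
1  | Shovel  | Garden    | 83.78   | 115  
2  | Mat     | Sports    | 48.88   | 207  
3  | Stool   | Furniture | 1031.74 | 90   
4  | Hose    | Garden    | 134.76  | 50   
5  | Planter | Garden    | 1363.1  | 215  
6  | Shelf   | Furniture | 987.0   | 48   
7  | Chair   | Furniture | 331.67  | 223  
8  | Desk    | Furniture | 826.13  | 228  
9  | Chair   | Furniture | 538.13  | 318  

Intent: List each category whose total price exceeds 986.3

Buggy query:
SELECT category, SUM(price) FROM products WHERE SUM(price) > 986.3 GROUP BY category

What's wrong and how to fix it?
Bug: SUM(price) is an aggregate, but WHERE filters rows before aggregation

Fix: Move the aggregate condition to a HAVING clause

Corrected query:
SELECT category, SUM(price) FROM products GROUP BY category HAVING SUM(price) > 986.3

Result:
category  | SUM(price)
----------+-----------
Furniture | 3714.67   
Garden    | 1581.64   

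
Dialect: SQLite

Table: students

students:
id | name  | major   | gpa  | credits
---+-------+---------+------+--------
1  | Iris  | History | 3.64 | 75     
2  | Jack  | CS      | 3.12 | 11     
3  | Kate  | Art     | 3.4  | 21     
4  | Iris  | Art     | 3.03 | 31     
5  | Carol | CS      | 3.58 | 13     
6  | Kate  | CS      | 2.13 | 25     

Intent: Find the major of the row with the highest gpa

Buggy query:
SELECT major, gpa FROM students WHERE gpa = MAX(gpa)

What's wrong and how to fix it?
Bug: WHERE is evaluated per row; an aggregate over the whole table isn't defined there

Fix: Wrap MAX in a scalar subquery so WHERE compares against a single value

Corrected query:
SELECT major, gpa FROM students WHERE gpa = (SELECT MAX(gpa) FROM students)

Result:
major   | gpa 
--------+-----
History | 3.64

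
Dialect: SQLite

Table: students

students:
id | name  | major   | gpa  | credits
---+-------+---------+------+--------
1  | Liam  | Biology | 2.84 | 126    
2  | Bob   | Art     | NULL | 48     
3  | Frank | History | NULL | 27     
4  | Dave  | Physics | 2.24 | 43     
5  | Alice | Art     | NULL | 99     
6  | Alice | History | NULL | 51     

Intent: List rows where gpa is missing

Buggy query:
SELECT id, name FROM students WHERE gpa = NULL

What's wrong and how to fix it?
Bug: '= NULL' is always unknown in SQL three-valued logic, so no rows match

Fix: Replace '= NULL' with 'IS NULL'

Corrected query:
SELECT id, name FROM students WHERE gpa IS NULL

Result:
id | name 
---+------
2  | Bob  
3  | Frank
5  | Alice
6  | Alice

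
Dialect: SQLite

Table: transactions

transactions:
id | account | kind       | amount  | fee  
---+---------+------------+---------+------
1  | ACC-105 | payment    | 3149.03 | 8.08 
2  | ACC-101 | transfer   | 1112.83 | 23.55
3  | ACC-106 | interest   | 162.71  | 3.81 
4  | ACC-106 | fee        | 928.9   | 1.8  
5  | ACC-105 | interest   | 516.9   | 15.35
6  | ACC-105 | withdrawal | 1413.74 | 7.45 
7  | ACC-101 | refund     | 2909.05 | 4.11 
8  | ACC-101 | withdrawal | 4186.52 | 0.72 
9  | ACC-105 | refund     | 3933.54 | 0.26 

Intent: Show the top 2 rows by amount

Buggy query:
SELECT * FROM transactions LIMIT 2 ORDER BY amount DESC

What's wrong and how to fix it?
Bug: ORDER BY cannot follow LIMIT; LIMIT is the final clause

Fix: Sort with ORDER BY, then apply LIMIT

Corrected query:
SELECT * FROM transactions ORDER BY amount DESC LIMIT 2

Result:
id | account | kind       | amount  | fee 
---+---------+------------+---------+-----
8  | ACC-101 | withdrawal | 4186.52 | 0.72
9  | ACC-105 | refund     | 3933.54 | 0.26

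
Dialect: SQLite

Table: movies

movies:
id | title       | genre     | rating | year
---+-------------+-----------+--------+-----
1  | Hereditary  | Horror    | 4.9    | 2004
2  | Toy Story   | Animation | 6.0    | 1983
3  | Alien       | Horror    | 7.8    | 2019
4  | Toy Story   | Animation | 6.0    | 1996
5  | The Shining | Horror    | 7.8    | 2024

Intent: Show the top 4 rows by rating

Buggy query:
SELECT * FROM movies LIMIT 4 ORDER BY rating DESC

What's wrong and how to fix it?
Bug: LIMIT must come after ORDER BY

Fix: Swap the clauses: ORDER BY first, then LIMIT

Corrected query:
SELECT * FROM movies ORDER BY rating DESC LIMIT 4

Result:
id | title       | genre     | rating | year
---+-------------+-----------+--------+-----
3  | Alien       | Horror    | 7.8    | 2019
5  | The Shining | Horror    | 7.8    | 2024
2  | Toy Story   | Animation | 6      | 1983
4  | Toy Story   | Animation | 6      | 1996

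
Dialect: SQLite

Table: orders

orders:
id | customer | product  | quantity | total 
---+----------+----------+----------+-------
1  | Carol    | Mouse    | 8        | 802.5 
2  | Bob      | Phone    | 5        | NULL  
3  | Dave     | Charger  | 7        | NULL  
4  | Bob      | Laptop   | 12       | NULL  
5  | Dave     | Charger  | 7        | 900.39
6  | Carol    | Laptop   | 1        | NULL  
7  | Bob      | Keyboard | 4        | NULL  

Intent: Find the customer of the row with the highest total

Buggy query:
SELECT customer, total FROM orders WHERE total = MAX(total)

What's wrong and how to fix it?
Bug: MAX(total) is an aggregate and cannot be used directly in WHERE

Fix: Wrap MAX in a scalar subquery so WHERE compares against a single value

Corrected query:
SELECT customer, total FROM orders WHERE total = (SELECT MAX(total) FROM orders)

Result:
customer | total 
---------+-------
Dave     | 900.39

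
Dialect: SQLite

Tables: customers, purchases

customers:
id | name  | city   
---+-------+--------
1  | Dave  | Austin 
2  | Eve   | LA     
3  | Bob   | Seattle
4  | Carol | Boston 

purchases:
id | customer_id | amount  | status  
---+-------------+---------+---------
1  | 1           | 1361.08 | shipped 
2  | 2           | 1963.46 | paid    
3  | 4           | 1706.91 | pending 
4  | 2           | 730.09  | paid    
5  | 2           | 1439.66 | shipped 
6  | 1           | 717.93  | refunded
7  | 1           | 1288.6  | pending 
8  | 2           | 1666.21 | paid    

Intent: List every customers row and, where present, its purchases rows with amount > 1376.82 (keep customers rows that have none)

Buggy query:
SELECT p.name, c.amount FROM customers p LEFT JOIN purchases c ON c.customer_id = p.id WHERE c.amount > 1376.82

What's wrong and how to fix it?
Bug: A WHERE condition on the right-hand table after LEFT JOIN drops unmatched parents

Fix: Put 'c.amount > 1376.82' in the JOIN's ON clause instead of WHERE

Corrected query:
SELECT p.name, c.amount FROM customers p LEFT JOIN purchases c ON c.customer_id = p.id AND c.amount > 1376.82

Result:
name  | amount 
------+--------
Dave  | NULL   
Eve   | 1439.66
Eve   | 1666.21
Eve   | 1963.46
Bob   | NULL   
Carol | 1706.91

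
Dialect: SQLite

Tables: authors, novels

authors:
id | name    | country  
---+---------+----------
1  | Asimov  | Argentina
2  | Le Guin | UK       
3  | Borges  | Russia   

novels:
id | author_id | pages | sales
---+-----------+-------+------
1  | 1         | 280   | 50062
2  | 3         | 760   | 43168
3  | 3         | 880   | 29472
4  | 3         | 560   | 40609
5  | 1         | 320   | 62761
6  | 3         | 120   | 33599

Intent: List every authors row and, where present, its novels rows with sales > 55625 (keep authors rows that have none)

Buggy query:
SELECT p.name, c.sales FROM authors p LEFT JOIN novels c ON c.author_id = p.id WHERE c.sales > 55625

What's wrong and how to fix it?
Bug: A WHERE condition on the right-hand table after LEFT JOIN drops unmatched parents

Fix: Move the right-table condition into the ON clause so unmatched parents are kept

Corrected query:
SELECT p.name, c.sales FROM authors p LEFT JOIN novels c ON c.author_id = p.id AND c.sales > 55625

Result:
name    | sales
--------+------
Asimov  | 62761
Le Guin | NULL 
Borges  | NULL 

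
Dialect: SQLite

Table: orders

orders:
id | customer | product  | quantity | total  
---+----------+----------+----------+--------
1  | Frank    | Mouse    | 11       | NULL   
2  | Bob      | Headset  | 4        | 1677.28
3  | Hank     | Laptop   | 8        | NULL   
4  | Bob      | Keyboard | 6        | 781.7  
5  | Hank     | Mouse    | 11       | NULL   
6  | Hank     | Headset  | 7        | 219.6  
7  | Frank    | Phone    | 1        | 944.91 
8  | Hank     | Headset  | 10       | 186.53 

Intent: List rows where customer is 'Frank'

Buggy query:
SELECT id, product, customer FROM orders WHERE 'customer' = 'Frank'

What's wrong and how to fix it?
Bug: Single quotes denote string literals in SQL; the column name is being compared as a constant string

Fix: Remove the quotes around the column name (or use double quotes for an identifier)

Corrected query:
SELECT id, product, customer FROM orders WHERE customer = 'Frank'

Result:
id | product | customer
---+---------+---------
1  | Mouse   | Frank   
7  | Phone   | Frank   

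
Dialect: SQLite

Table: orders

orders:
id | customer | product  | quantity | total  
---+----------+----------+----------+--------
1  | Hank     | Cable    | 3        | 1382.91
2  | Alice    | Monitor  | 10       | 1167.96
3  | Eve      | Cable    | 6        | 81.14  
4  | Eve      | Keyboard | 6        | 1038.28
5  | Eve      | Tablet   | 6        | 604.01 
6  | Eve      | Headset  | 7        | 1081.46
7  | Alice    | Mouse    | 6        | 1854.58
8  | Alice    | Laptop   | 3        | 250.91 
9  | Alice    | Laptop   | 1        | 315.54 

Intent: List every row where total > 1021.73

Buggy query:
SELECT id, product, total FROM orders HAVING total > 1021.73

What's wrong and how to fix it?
Bug: HAVING filters the output of aggregation, but this query has no GROUP BY and no aggregate functions, so SQLite rejects it (HAVING clause on a non-aggregate query); the condition here is per row

Fix: Use WHERE for row-level filtering

Corrected query:
SELECT id, product, total FROM orders WHERE total > 1021.73

Result:
id | product  | total  
---+----------+--------
1  | Cable    | 1382.91
2  | Monitor  | 1167.96
4  | Keyboard | 1038.28
6  | Headset  | 1081.46
7  | Mouse    | 1854.58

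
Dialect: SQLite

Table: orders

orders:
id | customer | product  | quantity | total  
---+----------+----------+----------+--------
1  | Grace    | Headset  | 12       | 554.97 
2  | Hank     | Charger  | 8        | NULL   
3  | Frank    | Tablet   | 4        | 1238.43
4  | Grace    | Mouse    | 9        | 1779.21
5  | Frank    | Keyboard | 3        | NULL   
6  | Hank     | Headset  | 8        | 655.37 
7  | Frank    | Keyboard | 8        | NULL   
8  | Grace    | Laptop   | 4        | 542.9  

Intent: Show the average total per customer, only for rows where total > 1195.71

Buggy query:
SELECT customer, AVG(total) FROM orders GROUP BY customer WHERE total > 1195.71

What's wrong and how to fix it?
Bug: WHERE cannot follow GROUP BY

Fix: Place WHERE between FROM and GROUP BY

Corrected query:
SELECT customer, AVG(total) FROM orders WHERE total > 1195.71 GROUP BY customer

Result:
customer | AVG(total)
---------+-----------
Frank    | 1238.43   
Grace    | 1779.21   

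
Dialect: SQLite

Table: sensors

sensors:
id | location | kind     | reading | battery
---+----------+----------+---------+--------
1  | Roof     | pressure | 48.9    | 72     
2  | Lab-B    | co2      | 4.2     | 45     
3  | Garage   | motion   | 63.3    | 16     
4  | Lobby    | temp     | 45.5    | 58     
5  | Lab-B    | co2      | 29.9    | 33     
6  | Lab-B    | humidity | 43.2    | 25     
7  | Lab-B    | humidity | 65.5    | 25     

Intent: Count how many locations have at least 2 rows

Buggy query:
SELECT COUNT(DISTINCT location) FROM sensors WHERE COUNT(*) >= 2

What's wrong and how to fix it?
Bug: WHERE filters individual rows, not groups, so a group-level COUNT is invalid there

Fix: Use a subquery that GROUPs and filters with HAVING, then count its rows

Corrected query:
SELECT COUNT(*) FROM (SELECT location FROM sensors GROUP BY location HAVING COUNT(*) >= 2)

Result:
COUNT(*)
--------
1       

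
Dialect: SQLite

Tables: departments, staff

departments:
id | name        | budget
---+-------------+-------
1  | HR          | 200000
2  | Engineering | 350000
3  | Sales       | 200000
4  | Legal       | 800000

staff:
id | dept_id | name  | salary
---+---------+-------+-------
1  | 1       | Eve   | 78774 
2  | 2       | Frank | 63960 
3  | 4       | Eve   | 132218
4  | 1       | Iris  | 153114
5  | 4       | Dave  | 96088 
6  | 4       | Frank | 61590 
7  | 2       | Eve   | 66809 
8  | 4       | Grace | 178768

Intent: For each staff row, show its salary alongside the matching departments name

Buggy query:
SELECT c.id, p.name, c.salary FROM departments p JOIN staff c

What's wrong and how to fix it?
Bug: Missing join condition: each staff row is matched to all departments rows instead of just its own

Fix: Add ON c.dept_id = p.id to the JOIN

Corrected query:
SELECT c.id, p.name, c.salary FROM departments p JOIN staff c ON c.dept_id = p.id

Result:
id | name        | salary
---+-------------+-------
1  | HR          | 78774 
2  | Engineering | 63960 
3  | Legal       | 132218
4  | HR          | 153114
5  | Legal       | 96088 
6  | Legal       | 61590 
7  | Engineering | 66809 
8  | Legal       | 178768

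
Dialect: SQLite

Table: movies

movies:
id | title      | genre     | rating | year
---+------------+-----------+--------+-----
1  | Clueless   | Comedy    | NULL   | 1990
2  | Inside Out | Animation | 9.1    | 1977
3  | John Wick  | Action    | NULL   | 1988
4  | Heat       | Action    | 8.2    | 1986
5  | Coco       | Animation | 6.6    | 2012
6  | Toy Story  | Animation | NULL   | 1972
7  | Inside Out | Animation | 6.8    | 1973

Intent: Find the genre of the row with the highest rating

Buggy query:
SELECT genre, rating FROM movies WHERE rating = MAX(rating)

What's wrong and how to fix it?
Bug: MAX(rating) is an aggregate and cannot be used directly in WHERE

Fix: Wrap MAX in a scalar subquery so WHERE compares against a single value

Corrected query:
SELECT genre, rating FROM movies WHERE rating = (SELECT MAX(rating) FROM movies)

Result:
genre     | rating
----------+-------
Animation | 9.1   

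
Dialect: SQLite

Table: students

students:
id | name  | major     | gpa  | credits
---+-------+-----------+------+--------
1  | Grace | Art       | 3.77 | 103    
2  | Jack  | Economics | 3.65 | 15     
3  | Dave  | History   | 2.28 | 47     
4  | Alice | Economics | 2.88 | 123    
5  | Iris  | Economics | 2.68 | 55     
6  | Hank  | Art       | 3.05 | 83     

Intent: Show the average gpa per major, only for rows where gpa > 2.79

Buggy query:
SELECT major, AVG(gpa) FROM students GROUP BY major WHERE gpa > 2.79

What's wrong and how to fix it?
Bug: WHERE cannot follow GROUP BY

Fix: Place WHERE between FROM and GROUP BY

Corrected query:
SELECT major, AVG(gpa) FROM students WHERE gpa > 2.79 GROUP BY major

Result:
major     | AVG(gpa)
----------+---------
Art       | 3.41    
Economics | 3.265   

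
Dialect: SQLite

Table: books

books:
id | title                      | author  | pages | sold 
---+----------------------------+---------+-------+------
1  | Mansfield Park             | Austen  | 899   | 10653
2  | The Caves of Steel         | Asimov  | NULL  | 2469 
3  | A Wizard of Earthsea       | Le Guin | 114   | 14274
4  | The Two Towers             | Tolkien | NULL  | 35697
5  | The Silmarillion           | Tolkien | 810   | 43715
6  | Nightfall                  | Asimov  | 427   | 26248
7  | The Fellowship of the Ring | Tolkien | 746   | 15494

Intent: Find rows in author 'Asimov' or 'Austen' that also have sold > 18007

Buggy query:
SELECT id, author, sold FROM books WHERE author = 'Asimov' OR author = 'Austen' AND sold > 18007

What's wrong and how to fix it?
Bug: Without parentheses, AND is evaluated before OR, so the sold filter only applies to the 'Austen' branch

Fix: Group the OR with parentheses (or use IN), then AND the threshold

Corrected query:
SELECT id, author, sold FROM books WHERE (author = 'Asimov' OR author = 'Austen') AND sold > 18007

Result:
id | author | sold 
---+--------+------
6  | Asimov | 26248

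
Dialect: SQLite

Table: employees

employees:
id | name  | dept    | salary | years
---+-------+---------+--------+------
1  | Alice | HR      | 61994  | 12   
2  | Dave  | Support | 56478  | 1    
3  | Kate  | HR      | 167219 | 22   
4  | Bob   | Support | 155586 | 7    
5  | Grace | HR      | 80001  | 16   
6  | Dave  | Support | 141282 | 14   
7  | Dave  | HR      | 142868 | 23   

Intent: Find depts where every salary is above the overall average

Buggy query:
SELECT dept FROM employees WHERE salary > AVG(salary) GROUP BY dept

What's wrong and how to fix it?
Bug: AVG() is an aggregate; it can't sit directly in WHERE

Fix: Use a subquery for AVG and a HAVING MIN(...) filter so the condition holds for every row in the group

Corrected query:
SELECT dept FROM employees GROUP BY dept HAVING MIN(salary) > (SELECT AVG(salary) FROM employees)

Result:
(no rows)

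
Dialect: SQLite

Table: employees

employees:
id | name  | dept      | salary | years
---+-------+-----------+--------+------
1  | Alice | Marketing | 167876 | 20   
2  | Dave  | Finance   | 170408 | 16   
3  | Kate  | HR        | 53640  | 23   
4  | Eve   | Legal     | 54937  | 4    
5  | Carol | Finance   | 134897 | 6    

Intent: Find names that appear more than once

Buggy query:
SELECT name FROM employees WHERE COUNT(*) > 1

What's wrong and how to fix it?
Bug: WHERE can't reference COUNT(*); aggregates are computed after WHERE

Fix: GROUP BY name, then filter groups with HAVING COUNT(*) > 1

Corrected query:
SELECT name FROM employees GROUP BY name HAVING COUNT(*) > 1

Result:
(no rows)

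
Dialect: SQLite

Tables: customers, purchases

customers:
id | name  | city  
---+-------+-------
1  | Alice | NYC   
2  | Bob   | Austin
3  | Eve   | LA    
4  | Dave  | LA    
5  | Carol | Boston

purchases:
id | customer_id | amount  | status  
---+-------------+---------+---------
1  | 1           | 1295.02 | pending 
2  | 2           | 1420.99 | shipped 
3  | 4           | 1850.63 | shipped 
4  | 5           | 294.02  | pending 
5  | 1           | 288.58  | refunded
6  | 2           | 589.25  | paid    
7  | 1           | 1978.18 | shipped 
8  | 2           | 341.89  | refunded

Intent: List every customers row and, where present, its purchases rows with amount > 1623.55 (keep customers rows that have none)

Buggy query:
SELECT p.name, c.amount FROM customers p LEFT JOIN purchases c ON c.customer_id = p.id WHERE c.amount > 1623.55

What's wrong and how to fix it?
Bug: A WHERE condition on the right-hand table after LEFT JOIN drops unmatched parents

Fix: Put 'c.amount > 1623.55' in the JOIN's ON clause instead of WHERE

Corrected query:
SELECT p.name, c.amount FROM customers p LEFT JOIN purchases c ON c.customer_id = p.id AND c.amount > 1623.55

Result:
name  | amount 
------+--------
Alice | 1978.18
Bob   | NULL   
Eve   | NULL   
Dave  | 1850.63
Carol | NULL   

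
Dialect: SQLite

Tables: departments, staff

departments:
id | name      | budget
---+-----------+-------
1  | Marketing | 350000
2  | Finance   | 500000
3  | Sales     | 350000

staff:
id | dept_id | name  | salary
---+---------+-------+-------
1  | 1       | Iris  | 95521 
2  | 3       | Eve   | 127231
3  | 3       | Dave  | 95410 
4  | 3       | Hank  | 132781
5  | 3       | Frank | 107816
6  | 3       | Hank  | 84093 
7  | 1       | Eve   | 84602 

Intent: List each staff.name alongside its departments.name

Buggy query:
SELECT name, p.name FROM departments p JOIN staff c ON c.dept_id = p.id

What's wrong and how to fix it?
Bug: 'name' exists in both joined tables, so the database can't tell which one is meant

Fix: Qualify the column with its table alias (c.name)

Corrected query:
SELECT c.name, p.name FROM departments p JOIN staff c ON c.dept_id = p.id

Result:
name  | name     
------+----------
Iris  | Marketing
Eve   | Sales    
Dave  | Sales    
Hank  | Sales    
Frank | Sales    
Hank  | Sales    
Eve   | Marketing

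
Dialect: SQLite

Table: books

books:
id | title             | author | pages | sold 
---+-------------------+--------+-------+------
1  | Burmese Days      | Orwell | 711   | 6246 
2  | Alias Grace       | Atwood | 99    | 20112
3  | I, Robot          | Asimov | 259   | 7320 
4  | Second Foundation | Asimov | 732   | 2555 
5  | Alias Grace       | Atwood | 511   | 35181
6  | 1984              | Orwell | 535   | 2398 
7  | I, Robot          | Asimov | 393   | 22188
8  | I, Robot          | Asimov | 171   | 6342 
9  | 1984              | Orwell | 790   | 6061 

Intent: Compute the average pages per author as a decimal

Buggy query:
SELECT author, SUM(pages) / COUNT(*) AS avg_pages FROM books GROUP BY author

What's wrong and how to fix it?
Bug: SUM(pages) and COUNT(*) are both integers; the division truncates the fractional part

Fix: Multiply by 1.0 (or CAST to REAL) to force floating-point division

Corrected query:
SELECT author, SUM(pages) * 1.0 / COUNT(*) AS avg_pages FROM books GROUP BY author

Result:
author | avg_pages 
-------+-----------
Asimov | 388.75    
Atwood | 305       
Orwell | 678.666667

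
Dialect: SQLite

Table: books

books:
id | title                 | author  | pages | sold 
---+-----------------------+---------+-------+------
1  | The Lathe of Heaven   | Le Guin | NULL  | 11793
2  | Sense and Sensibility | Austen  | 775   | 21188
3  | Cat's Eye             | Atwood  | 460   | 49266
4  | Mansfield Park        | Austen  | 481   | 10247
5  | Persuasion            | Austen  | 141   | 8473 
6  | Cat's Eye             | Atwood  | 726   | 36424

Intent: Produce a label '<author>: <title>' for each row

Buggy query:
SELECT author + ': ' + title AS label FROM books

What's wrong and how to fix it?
Bug: '+' is numeric addition; on text columns SQLite converts them to 0 instead of concatenating

Fix: Use the || operator for string concatenation

Corrected query:
SELECT author || ': ' || title AS label FROM books

Result:
label                        
-----------------------------
Le Guin: The Lathe of Heaven 
Austen: Sense and Sensibility
Atwood: Cat's Eye            
Austen: Mansfield Park       
Austen: Persuasion           
Atwood: Cat's Eye            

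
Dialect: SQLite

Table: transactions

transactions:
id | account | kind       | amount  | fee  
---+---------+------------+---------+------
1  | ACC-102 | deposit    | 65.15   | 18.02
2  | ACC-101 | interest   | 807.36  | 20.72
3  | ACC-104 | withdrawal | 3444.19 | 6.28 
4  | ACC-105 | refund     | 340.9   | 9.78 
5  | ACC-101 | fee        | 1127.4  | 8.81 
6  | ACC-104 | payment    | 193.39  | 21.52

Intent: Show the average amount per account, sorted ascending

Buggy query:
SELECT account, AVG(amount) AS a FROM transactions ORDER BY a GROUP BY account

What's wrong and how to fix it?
Bug: GROUP BY must precede ORDER BY

Fix: Reorder: SELECT … FROM … GROUP BY … ORDER BY …

Corrected query:
SELECT account, AVG(amount) AS a FROM transactions GROUP BY account ORDER BY a

Result:
account | a      
--------+--------
ACC-102 | 65.15  
ACC-105 | 340.9  
ACC-101 | 967.38 
ACC-104 | 1818.79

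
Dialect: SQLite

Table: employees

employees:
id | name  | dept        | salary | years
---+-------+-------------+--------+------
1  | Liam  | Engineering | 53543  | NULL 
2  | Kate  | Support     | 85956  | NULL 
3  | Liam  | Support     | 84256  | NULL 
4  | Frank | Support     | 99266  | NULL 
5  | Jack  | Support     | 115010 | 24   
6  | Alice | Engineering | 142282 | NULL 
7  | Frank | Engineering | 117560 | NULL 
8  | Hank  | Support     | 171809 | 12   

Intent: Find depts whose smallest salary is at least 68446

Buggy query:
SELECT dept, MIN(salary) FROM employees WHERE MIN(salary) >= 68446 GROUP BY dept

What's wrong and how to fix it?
Bug: Aggregates like MIN are computed per group after WHERE runs

Fix: Replace WHERE with HAVING after the GROUP BY

Corrected query:
SELECT dept, MIN(salary) FROM employees GROUP BY dept HAVING MIN(salary) >= 68446

Result:
dept    | MIN(salary)
--------+------------
Support | 84256      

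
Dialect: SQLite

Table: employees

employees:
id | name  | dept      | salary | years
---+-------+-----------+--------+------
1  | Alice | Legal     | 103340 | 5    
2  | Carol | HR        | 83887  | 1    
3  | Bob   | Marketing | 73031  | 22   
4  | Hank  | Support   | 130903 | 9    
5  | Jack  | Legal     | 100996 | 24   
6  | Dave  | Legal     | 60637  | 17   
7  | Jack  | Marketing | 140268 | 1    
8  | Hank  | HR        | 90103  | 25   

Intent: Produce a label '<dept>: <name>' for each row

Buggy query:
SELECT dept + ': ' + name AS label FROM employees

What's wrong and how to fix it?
Bug: SQLite uses || for string concatenation; + coerces text to numbers (yielding 0)

Fix: Use the || operator for string concatenation

Corrected query:
SELECT dept || ': ' || name AS label FROM employees

Result:
label          
---------------
Legal: Alice   
HR: Carol      
Marketing: Bob 
Support: Hank  
Legal: Jack    
Legal: Dave    
Marketing: Jack
HR: Hank       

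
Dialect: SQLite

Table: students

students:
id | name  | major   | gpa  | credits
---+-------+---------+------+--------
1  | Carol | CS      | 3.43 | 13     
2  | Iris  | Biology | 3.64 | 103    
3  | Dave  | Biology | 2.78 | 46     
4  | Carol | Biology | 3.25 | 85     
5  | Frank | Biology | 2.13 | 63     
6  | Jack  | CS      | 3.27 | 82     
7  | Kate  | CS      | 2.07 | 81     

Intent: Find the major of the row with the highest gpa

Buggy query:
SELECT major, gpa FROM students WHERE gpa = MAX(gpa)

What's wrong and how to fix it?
Bug: WHERE is evaluated per row; an aggregate over the whole table isn't defined there

Fix: Wrap MAX in a scalar subquery so WHERE compares against a single value

Corrected query:
SELECT major, gpa FROM students WHERE gpa = (SELECT MAX(gpa) FROM students)

Result:
major   | gpa 
--------+-----
Biology | 3.64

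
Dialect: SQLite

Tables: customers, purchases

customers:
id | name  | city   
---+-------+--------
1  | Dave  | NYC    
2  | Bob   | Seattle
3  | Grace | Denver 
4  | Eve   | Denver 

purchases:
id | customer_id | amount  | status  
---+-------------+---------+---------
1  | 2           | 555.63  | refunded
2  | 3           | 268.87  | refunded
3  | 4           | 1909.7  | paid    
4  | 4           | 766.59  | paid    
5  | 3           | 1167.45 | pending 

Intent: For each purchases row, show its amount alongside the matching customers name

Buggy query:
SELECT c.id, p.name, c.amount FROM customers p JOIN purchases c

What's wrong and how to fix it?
Bug: JOIN with no ON clause produces a cartesian product; every purchases row pairs with every customers row

Fix: Add ON c.customer_id = p.id to the JOIN

Corrected query:
SELECT c.id, p.name, c.amount FROM customers p JOIN purchases c ON c.customer_id = p.id

Result:
id | name  | amount 
---+-------+--------
1  | Bob   | 555.63 
2  | Grace | 268.87 
3  | Eve   | 1909.7 
4  | Eve   | 766.59 
5  | Grace | 1167.45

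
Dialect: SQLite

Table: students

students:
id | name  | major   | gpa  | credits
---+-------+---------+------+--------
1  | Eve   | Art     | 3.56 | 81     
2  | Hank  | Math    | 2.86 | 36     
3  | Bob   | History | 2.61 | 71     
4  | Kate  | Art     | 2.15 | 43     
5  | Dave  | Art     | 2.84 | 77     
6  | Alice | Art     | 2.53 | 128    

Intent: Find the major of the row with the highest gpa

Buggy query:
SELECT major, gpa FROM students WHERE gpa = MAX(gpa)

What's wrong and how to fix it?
Bug: WHERE is evaluated per row; an aggregate over the whole table isn't defined there

Fix: Wrap MAX in a scalar subquery so WHERE compares against a single value

Corrected query:
SELECT major, gpa FROM students WHERE gpa = (SELECT MAX(gpa) FROM students)

Result:
major | gpa 
------+-----
Art   | 3.56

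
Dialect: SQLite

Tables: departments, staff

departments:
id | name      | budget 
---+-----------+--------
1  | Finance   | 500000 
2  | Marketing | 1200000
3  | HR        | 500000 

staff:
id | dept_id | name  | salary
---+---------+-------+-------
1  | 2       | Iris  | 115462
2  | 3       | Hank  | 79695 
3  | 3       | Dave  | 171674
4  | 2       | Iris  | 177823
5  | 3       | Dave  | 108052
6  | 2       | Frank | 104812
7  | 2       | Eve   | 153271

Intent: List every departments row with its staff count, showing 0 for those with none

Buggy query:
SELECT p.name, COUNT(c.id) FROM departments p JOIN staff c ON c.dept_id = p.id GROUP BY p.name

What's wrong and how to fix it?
Bug: INNER JOIN drops departments rows that have no matching staff rows

Fix: Switch to LEFT JOIN to retain unmatched parent rows

Corrected query:
SELECT p.name, COUNT(c.id) FROM departments p LEFT JOIN staff c ON c.dept_id = p.id GROUP BY p.name

Result:
name      | COUNT(c.id)
----------+------------
Finance   | 0          
HR        | 3          
Marketing | 4          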